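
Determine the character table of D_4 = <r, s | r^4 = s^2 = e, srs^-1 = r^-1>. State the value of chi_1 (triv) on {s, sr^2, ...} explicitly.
Conjugacy classes: {e} of size 1, {r^2} of size 1, {r^1, r^3} of size 2, {s, sr^2, ...} of size 2, {sr, sr^3, ...} of size 2.
Character table:
  irrep \ class              {e} (size 1)  {r^2} (size 1)  {r^1, r^3} (size 2)  {s, sr^2, ...} (size 2)  {sr, sr^3, ...} (size 2)
  chi_1 (triv)               1             1               1                    1                        1                       
  chi_2 (sign: r->1, s->-1)  1             1               1                    -1                       -1                      
  chi_3 (r->-1, s->1)        1             1               -1                   1                        -1                      
  chi_4 (r->-1, s->-1)       1             1               -1                   -1                       1                       
  chi_5 (2d, j=1)            2             -2              0                    0                        0                       

Spot check: chi_1 (triv) on {s, sr^2, ...} = 1.

Justification: D_4 has order 2*4 = 8 with 5 conjugacy classes, hence 5 irreducibles. Sum of squared dims 1 + 1 + 1 + 1 + 4 = 8 = |G|. Linear characters come from the abelianisation; the 2-dimensional irreps have character r^k -> 2*cos(2*pi*j*k/4), reflections -> 0.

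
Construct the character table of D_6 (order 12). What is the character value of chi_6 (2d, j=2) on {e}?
Conjugacy classes: {e} of size 1, {r^3} of size 1, {r^1, r^5} of size 2, {r^2, r^4} of size 2, {s, sr^2, ...} of size 3, {sr, sr^3, ...} of size 3.
Character table:
  irrep \ class              {e} (size 1)  {r^3} (size 1)  {r^1, r^5} (size 2)  {r^2, r^4} (size 2)  {s, sr^2, ...} (size 3)  {sr, sr^3, ...} (size 3)
  chi_1 (triv)               1             1               1                    1                    1                        1                       
  chi_2 (sign: r->1, s->-1)  1             1               1                    1                    -1                       -1                      
  chi_3 (r->-1, s->1)        1             -1              -1                   1                    1                        -1                      
  chi_4 (r->-1, s->-1)       1             -1              -1                   1                    -1                       1                       
  chi_5 (2d, j=1)            2             -2              1                    -1                   0                        0                       
  chi_6 (2d, j=2)            2             2               -1                   -1                   0                        0                       

Spot check: chi_6 (2d, j=2) on {e} = 2.

Reasoning: D_6 has order 2*6 = 12 with 6 conjugacy classes, hence 6 irreducibles. Sum of squared dims 1 + 1 + 1 + 1 + 4 + 4 = 12 = |G|. Linear characters come from the abelianisation; the 2-dimensional irreps have character r^k -> 2*cos(2*pi*j*k/6), reflections -> 0.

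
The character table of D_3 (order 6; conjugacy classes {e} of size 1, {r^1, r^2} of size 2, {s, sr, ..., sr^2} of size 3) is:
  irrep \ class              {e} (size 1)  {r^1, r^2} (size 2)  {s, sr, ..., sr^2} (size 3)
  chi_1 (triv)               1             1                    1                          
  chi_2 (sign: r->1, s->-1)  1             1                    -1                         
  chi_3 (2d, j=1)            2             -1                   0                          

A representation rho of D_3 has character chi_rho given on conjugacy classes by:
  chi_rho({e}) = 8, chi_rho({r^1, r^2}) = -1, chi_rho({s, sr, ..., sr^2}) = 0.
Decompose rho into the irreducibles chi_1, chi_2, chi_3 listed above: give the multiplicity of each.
Multiplicities: chi_1: 1, chi_2: 1, chi_3: 3.

Explanation: Use <chi_rho, chi> = (1/|G|) sum_C |C| * chi_rho(C) * conj(chi(C)) with |G| = 6 for each irreducible chi in the table:
  <chi_rho, chi_1> = (1/6)[1*(8)*conj(1) + 2*(-1)*conj(1) + 3*(0)*conj(1)]
      = (1/6)[(8) + (-2) + (0)] = 6/6 = 1
  <chi_rho, chi_2> = (1/6)[1*(8)*conj(1) + 2*(-1)*conj(1) + 3*(0)*conj(-1)]
      = (1/6)[(8) + (-2) + (0)] = 6/6 = 1
  <chi_rho, chi_3> = (1/6)[1*(8)*conj(2) + 2*(-1)*conj(-1) + 3*(0)*conj(0)]
      = (1/6)[(16) + (2) + (0)] = 18/6 = 3
Dimension check: dim(rho) = sum (mult * dim) = 1*1 + 1*1 + 3*2 = 8 = chi_rho(e) = 8.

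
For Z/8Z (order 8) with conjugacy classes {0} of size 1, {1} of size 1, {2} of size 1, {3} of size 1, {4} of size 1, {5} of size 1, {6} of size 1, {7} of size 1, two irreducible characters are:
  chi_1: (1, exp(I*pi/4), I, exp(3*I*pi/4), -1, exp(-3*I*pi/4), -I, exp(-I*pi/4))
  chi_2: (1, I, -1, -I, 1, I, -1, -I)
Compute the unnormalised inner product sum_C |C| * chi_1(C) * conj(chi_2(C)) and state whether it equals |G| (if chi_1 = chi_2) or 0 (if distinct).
Sum = 0; so <chi_1, chi_2> = 0 (distinct irreducibles are orthogonal).

Reasoning: Compute term by term over conjugacy classes (|C| * chi_1(C) * conj(chi_2(C))):
  1*(1)*conj(1) + 1*(exp(I*pi/4))*conj(I) + 1*(I)*conj(-1) + 1*(exp(3*I*pi/4))*conj(-I) + 1*(-1)*conj(1) + 1*(exp(-3*I*pi/4))*conj(I) + 1*(-I)*conj(-1) + 1*(exp(-I*pi/4))*conj(-I)
  = (1) + (-exp(3*I*pi/4)) + (-I) + (exp(-3*I*pi/4)) + (-1) + (-exp(-I*pi/4)) + (I) + (exp(I*pi/4))
  = 0.
(Exp terms are combined using exp(i*s)*conj(exp(i*t)) = exp(i*(s-t)), and sums of them are collapsed using the identity that for every m > 1 the m distinct m-th roots of unity sum to 0, e.g. 1 + exp(2*I*pi/3) + exp(-2*I*pi/3) = 0.)
Dividing by |G| = 8 gives 0/8 = 0, matching the row-orthogonality relation <chi_1, chi_2> = [chi_1 = chi_2].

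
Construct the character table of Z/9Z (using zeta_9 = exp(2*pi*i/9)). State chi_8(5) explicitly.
Character table of Z/9Z (irreps indexed chi_0,...,chi_8 with chi_k(m) = zeta_9^(k*m), zeta_9 = exp(2*pi*i/9)):
  irrep \ class  {0} (size 1)  {1} (size 1)    {2} (size 1)    {3} (size 1)    {4} (size 1)    {5} (size 1)    {6} (size 1)    {7} (size 1)    {8} (size 1)  
  chi_0          1             1               1               1               1               1               1               1               1             
  chi_1          1             exp(2*I*pi/9)   exp(4*I*pi/9)   exp(2*I*pi/3)   exp(8*I*pi/9)   exp(-8*I*pi/9)  exp(-2*I*pi/3)  exp(-4*I*pi/9)  exp(-2*I*pi/9)
  chi_2          1             exp(4*I*pi/9)   exp(8*I*pi/9)   exp(-2*I*pi/3)  exp(-2*I*pi/9)  exp(2*I*pi/9)   exp(2*I*pi/3)   exp(-8*I*pi/9)  exp(-4*I*pi/9)
  chi_3          1             exp(2*I*pi/3)   exp(-2*I*pi/3)  1               exp(2*I*pi/3)   exp(-2*I*pi/3)  1               exp(2*I*pi/3)   exp(-2*I*pi/3)
  chi_4          1             exp(8*I*pi/9)   exp(-2*I*pi/9)  exp(2*I*pi/3)   exp(-4*I*pi/9)  exp(4*I*pi/9)   exp(-2*I*pi/3)  exp(2*I*pi/9)   exp(-8*I*pi/9)
  chi_5          1             exp(-8*I*pi/9)  exp(2*I*pi/9)   exp(-2*I*pi/3)  exp(4*I*pi/9)   exp(-4*I*pi/9)  exp(2*I*pi/3)   exp(-2*I*pi/9)  exp(8*I*pi/9) 
  chi_6          1             exp(-2*I*pi/3)  exp(2*I*pi/3)   1               exp(-2*I*pi/3)  exp(2*I*pi/3)   1               exp(-2*I*pi/3)  exp(2*I*pi/3) 
  chi_7          1             exp(-4*I*pi/9)  exp(-8*I*pi/9)  exp(2*I*pi/3)   exp(2*I*pi/9)   exp(-2*I*pi/9)  exp(-2*I*pi/3)  exp(8*I*pi/9)   exp(4*I*pi/9) 
  chi_8          1             exp(-2*I*pi/9)  exp(-4*I*pi/9)  exp(-2*I*pi/3)  exp(-8*I*pi/9)  exp(8*I*pi/9)   exp(2*I*pi/3)   exp(4*I*pi/9)   exp(2*I*pi/9) 

Spot check: chi_8(5) = zeta_9^(8*5) = zeta_9^40 = exp(8*I*pi/9).

Details: Z/9Z is abelian, so all 9 irreducible complex representations are 1-dimensional. They are given by chi_k(m) = zeta_9^(k*m) for k = 0,...,8. Row orthogonality: sum_m chi_k(m) conj(chi_l(m)) = 9 * [k = l].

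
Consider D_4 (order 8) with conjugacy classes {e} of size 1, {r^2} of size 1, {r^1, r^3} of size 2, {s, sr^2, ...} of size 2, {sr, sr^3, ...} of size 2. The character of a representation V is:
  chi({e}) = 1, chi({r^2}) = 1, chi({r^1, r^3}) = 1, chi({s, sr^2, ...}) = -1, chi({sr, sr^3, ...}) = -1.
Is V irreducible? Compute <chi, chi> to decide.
Irreducible: <chi, chi> = 1.

Justification: <chi, chi> = (1/|G|) sum_C |C| * |chi(C)|^2 = (1/8)[1*|1|^2 + 1*|1|^2 + 2*|1|^2 + 2*|-1|^2 + 2*|-1|^2]
  = (1/8)[(1) + (1) + (2) + (2) + (2)] = 8/8 = 1.
A character is irreducible iff <chi, chi> = 1, so this representation is irreducible.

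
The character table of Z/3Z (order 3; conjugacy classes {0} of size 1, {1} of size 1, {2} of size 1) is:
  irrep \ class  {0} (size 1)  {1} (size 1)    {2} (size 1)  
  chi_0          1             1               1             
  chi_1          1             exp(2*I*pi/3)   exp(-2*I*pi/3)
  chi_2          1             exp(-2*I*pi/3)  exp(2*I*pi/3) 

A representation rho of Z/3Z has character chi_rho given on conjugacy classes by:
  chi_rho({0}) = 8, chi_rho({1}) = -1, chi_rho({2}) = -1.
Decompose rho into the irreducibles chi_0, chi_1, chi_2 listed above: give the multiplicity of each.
Multiplicities: chi_0: 2, chi_1: 3, chi_2: 3.

Why: Use <chi_rho, chi> = (1/|G|) sum_C |C| * chi_rho(C) * conj(chi(C)) with |G| = 3 for each irreducible chi in the table:
  <chi_rho, chi_0> = (1/3)[1*(8)*conj(1) + 1*(-1)*conj(1) + 1*(-1)*conj(1)]
      = (1/3)[(8) + (-1) + (-1)] = 6/3 = 2
  <chi_rho, chi_1> = (1/3)[1*(8)*conj(1) + 1*(-1)*conj(exp(2*I*pi/3)) + 1*(-1)*conj(exp(-2*I*pi/3))]
      = (1/3)[(8) + (3 + 2*exp(-2*I*pi/3) + 3*exp(2*I*pi/3)) + (3 + 3*exp(-2*I*pi/3) + 2*exp(2*I*pi/3))] = 9/3 = 3
  <chi_rho, chi_2> = (1/3)[1*(8)*conj(1) + 1*(-1)*conj(exp(-2*I*pi/3)) + 1*(-1)*conj(exp(2*I*pi/3))]
      = (1/3)[(8) + (3 + 3*exp(-2*I*pi/3) + 2*exp(2*I*pi/3)) + (3 + 2*exp(-2*I*pi/3) + 3*exp(2*I*pi/3))] = 9/3 = 3
(Exp terms are combined using exp(i*s)*conj(exp(i*t)) = exp(i*(s-t)), and sums of them are collapsed using the identity that for every m > 1 the m distinct m-th roots of unity sum to 0, e.g. 1 + exp(2*I*pi/3) + exp(-2*I*pi/3) = 0.)
Dimension check: dim(rho) = sum (mult * dim) = 2*1 + 3*1 + 3*1 = 8 = chi_rho(e) = 8.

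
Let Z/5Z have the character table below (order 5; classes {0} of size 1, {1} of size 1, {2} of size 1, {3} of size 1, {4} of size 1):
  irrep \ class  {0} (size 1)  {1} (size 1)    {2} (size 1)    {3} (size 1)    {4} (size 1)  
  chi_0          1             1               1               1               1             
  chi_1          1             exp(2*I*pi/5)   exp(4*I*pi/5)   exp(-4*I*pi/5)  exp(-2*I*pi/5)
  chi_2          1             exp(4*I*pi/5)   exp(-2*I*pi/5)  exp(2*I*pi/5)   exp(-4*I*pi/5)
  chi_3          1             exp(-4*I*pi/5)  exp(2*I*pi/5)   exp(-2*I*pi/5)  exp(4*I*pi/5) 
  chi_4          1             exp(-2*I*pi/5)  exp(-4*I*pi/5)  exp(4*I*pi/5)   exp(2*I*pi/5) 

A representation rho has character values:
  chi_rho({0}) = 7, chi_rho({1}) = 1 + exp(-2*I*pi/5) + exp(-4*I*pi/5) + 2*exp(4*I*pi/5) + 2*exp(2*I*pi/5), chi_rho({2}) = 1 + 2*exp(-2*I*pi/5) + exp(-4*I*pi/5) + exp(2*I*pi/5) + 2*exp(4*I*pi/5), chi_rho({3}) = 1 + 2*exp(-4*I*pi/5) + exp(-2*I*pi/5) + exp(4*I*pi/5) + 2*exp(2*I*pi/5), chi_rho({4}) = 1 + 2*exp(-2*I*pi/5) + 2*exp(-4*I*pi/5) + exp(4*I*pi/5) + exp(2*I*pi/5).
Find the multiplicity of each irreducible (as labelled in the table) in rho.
Multiplicities: chi_0: 1, chi_1: 2, chi_2: 2, chi_3: 1, chi_4: 1.

Why: Use <chi_rho, chi> = (1/|G|) sum_C |C| * chi_rho(C) * conj(chi(C)) with |G| = 5 for each irreducible chi in the table:
  <chi_rho, chi_0> = (1/5)[1*(7)*conj(1) + 1*(1 + exp(-2*I*pi/5) + exp(-4*I*pi/5) + 2*exp(4*I*pi/5) + 2*exp(2*I*pi/5))*conj(1) + 1*(1 + 2*exp(-2*I*pi/5) + exp(-4*I*pi/5) + exp(2*I*pi/5) + 2*exp(4*I*pi/5))*conj(1) + 1*(1 + 2*exp(-4*I*pi/5) + exp(-2*I*pi/5) + exp(4*I*pi/5) + 2*exp(2*I*pi/5))*conj(1) + 1*(1 + 2*exp(-2*I*pi/5) + 2*exp(-4*I*pi/5) + exp(4*I*pi/5) + exp(2*I*pi/5))*conj(1)]
      = (1/5)[(7) + (1 + exp(-2*I*pi/5) + exp(-4*I*pi/5) + 2*exp(4*I*pi/5) + 2*exp(2*I*pi/5)) + (1 + 2*exp(-2*I*pi/5) + exp(-4*I*pi/5) + exp(2*I*pi/5) + 2*exp(4*I*pi/5)) + (1 + 2*exp(-4*I*pi/5) + exp(-2*I*pi/5) + exp(4*I*pi/5) + 2*exp(2*I*pi/5)) + (1 + 2*exp(-2*I*pi/5) + 2*exp(-4*I*pi/5) + exp(4*I*pi/5) + exp(2*I*pi/5))] = 5/5 = 1
  <chi_rho, chi_1> = (1/5)[1*(7)*conj(1) + 1*(1 + exp(-2*I*pi/5) + exp(-4*I*pi/5) + 2*exp(4*I*pi/5) + 2*exp(2*I*pi/5))*conj(exp(2*I*pi/5)) + 1*(1 + 2*exp(-2*I*pi/5) + exp(-4*I*pi/5) + exp(2*I*pi/5) + 2*exp(4*I*pi/5))*conj(exp(4*I*pi/5)) + 1*(1 + 2*exp(-4*I*pi/5) + exp(-2*I*pi/5) + exp(4*I*pi/5) + 2*exp(2*I*pi/5))*conj(exp(-4*I*pi/5)) + 1*(1 + 2*exp(-2*I*pi/5) + 2*exp(-4*I*pi/5) + exp(4*I*pi/5) + exp(2*I*pi/5))*conj(exp(-2*I*pi/5))]
      = (1/5)[(7) + (2 + exp(-2*I*pi/5) + exp(-4*I*pi/5) + exp(4*I*pi/5) + 2*exp(2*I*pi/5)) + (2 + exp(-2*I*pi/5) + exp(-4*I*pi/5) + exp(2*I*pi/5) + 2*exp(4*I*pi/5)) + (2 + 2*exp(-4*I*pi/5) + exp(-2*I*pi/5) + exp(4*I*pi/5) + exp(2*I*pi/5)) + (2 + 2*exp(-2*I*pi/5) + exp(-4*I*pi/5) + exp(4*I*pi/5) + exp(2*I*pi/5))] = 10/5 = 2
  <chi_rho, chi_2> = (1/5)[1*(7)*conj(1) + 1*(1 + exp(-2*I*pi/5) + exp(-4*I*pi/5) + 2*exp(4*I*pi/5) + 2*exp(2*I*pi/5))*conj(exp(4*I*pi/5)) + 1*(1 + 2*exp(-2*I*pi/5) + exp(-4*I*pi/5) + exp(2*I*pi/5) + 2*exp(4*I*pi/5))*conj(exp(-2*I*pi/5)) + 1*(1 + 2*exp(-4*I*pi/5) + exp(-2*I*pi/5) + exp(4*I*pi/5) + 2*exp(2*I*pi/5))*conj(exp(2*I*pi/5)) + 1*(1 + 2*exp(-2*I*pi/5) + 2*exp(-4*I*pi/5) + exp(4*I*pi/5) + exp(2*I*pi/5))*conj(exp(-4*I*pi/5))]
      = (1/5)[(7) + (2 + 2*exp(-2*I*pi/5) + exp(-4*I*pi/5) + exp(4*I*pi/5) + exp(2*I*pi/5)) + (2 + 2*exp(-4*I*pi/5) + exp(-2*I*pi/5) + exp(4*I*pi/5) + exp(2*I*pi/5)) + (2 + exp(-2*I*pi/5) + exp(-4*I*pi/5) + exp(2*I*pi/5) + 2*exp(4*I*pi/5)) + (2 + exp(-2*I*pi/5) + exp(-4*I*pi/5) + exp(4*I*pi/5) + 2*exp(2*I*pi/5))] = 10/5 = 2
  <chi_rho, chi_3> = (1/5)[1*(7)*conj(1) + 1*(1 + exp(-2*I*pi/5) + exp(-4*I*pi/5) + 2*exp(4*I*pi/5) + 2*exp(2*I*pi/5))*conj(exp(-4*I*pi/5)) + 1*(1 + 2*exp(-2*I*pi/5) + exp(-4*I*pi/5) + exp(2*I*pi/5) + 2*exp(4*I*pi/5))*conj(exp(2*I*pi/5)) + 1*(1 + 2*exp(-4*I*pi/5) + exp(-2*I*pi/5) + exp(4*I*pi/5) + 2*exp(2*I*pi/5))*conj(exp(-2*I*pi/5)) + 1*(1 + 2*exp(-2*I*pi/5) + 2*exp(-4*I*pi/5) + exp(4*I*pi/5) + exp(2*I*pi/5))*conj(exp(4*I*pi/5))]
      = (1/5)[(7) + (1 + 2*exp(-2*I*pi/5) + 2*exp(-4*I*pi/5) + exp(4*I*pi/5) + exp(2*I*pi/5)) + (1 + 2*exp(-4*I*pi/5) + exp(-2*I*pi/5) + exp(4*I*pi/5) + 2*exp(2*I*pi/5)) + (1 + 2*exp(-2*I*pi/5) + exp(-4*I*pi/5) + exp(2*I*pi/5) + 2*exp(4*I*pi/5)) + (1 + exp(-2*I*pi/5) + exp(-4*I*pi/5) + 2*exp(4*I*pi/5) + 2*exp(2*I*pi/5))] = 5/5 = 1
  <chi_rho, chi_4> = (1/5)[1*(7)*conj(1) + 1*(1 + exp(-2*I*pi/5) + exp(-4*I*pi/5) + 2*exp(4*I*pi/5) + 2*exp(2*I*pi/5))*conj(exp(-2*I*pi/5)) + 1*(1 + 2*exp(-2*I*pi/5) + exp(-4*I*pi/5) + exp(2*I*pi/5) + 2*exp(4*I*pi/5))*conj(exp(-4*I*pi/5)) + 1*(1 + 2*exp(-4*I*pi/5) + exp(-2*I*pi/5) + exp(4*I*pi/5) + 2*exp(2*I*pi/5))*conj(exp(4*I*pi/5)) + 1*(1 + 2*exp(-2*I*pi/5) + 2*exp(-4*I*pi/5) + exp(4*I*pi/5) + exp(2*I*pi/5))*conj(exp(2*I*pi/5))]
      = (1/5)[(7) + (1 + 2*exp(-4*I*pi/5) + exp(-2*I*pi/5) + exp(2*I*pi/5) + 2*exp(4*I*pi/5)) + (1 + 2*exp(-2*I*pi/5) + exp(-4*I*pi/5) + exp(4*I*pi/5) + 2*exp(2*I*pi/5)) + (1 + 2*exp(-2*I*pi/5) + exp(-4*I*pi/5) + exp(4*I*pi/5) + 2*exp(2*I*pi/5)) + (1 + 2*exp(-4*I*pi/5) + exp(-2*I*pi/5) + exp(2*I*pi/5) + 2*exp(4*I*pi/5))] = 5/5 = 1
(Exp terms are combined using exp(i*s)*conj(exp(i*t)) = exp(i*(s-t)), and sums of them are collapsed using the identity that for every m > 1 the m distinct m-th roots of unity sum to 0, e.g. 1 + exp(2*I*pi/3) + exp(-2*I*pi/3) = 0.)
Dimension check: dim(rho) = sum (mult * dim) = 1*1 + 2*1 + 2*1 + 1*1 + 1*1 = 7 = chi_rho(e) = 7.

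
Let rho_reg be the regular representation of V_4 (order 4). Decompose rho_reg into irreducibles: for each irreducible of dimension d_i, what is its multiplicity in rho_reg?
Each irreducible V_i of dimension d_i appears with multiplicity d_i, i.e. rho_reg = (direct sum over all irreducibles V_i) d_i V_i. The irreducible dimensions for V_4 are 1, 1, 1, 1: 4 irreducibles of dimension 1, each with multiplicity 1. Total dimension 4*1*1 = 4 = |G|.

Why: General theorem: in the regular representation of a finite group G, each irreducible appears with multiplicity equal to its dimension. Check: dim(rho_reg) = sum d_i^2 = 1 + 1 + 1 + 1 = 4 = |G|.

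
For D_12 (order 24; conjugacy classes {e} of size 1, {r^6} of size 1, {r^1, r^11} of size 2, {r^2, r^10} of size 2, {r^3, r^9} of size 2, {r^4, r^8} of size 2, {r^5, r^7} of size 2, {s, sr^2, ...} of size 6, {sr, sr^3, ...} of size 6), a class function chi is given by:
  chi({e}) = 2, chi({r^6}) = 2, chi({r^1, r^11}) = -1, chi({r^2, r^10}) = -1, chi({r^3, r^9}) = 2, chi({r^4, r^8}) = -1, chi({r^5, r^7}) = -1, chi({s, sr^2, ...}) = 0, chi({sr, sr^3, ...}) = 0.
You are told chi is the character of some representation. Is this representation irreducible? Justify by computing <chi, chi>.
Irreducible: <chi, chi> = 1.

Derivation: <chi, chi> = (1/|G|) sum_C |C| * |chi(C)|^2 = (1/24)[1*|2|^2 + 1*|2|^2 + 2*|-1|^2 + 2*|-1|^2 + 2*|2|^2 + 2*|-1|^2 + 2*|-1|^2 + 6*|0|^2 + 6*|0|^2]
  = (1/24)[(4) + (4) + (2) + (2) + (8) + (2) + (2) + (0) + (0)] = 24/24 = 1.
A character is irreducible iff <chi, chi> = 1, so this representation is irreducible.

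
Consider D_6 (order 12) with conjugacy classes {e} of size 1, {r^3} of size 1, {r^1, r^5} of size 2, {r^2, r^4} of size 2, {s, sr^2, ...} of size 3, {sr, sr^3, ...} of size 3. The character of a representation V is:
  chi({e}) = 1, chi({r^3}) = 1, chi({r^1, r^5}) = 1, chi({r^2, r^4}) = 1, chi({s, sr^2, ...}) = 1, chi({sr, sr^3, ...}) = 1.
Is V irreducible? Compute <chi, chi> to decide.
Irreducible: <chi, chi> = 1.

Justification: <chi, chi> = (1/|G|) sum_C |C| * |chi(C)|^2 = (1/12)[1*|1|^2 + 1*|1|^2 + 2*|1|^2 + 2*|1|^2 + 3*|1|^2 + 3*|1|^2]
  = (1/12)[(1) + (1) + (2) + (2) + (3) + (3)] = 12/12 = 1.
A character is irreducible iff <chi, chi> = 1, so this representation is irreducible.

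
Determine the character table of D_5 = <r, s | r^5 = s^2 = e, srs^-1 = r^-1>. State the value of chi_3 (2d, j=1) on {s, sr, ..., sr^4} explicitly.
Conjugacy classes: {e} of size 1, {r^1, r^4} of size 2, {r^2, r^3} of size 2, {s, sr, ..., sr^4} of size 5.
Character table:
  irrep \ class              {e} (size 1)  {r^1, r^4} (size 2)  {r^2, r^3} (size 2)  {s, sr, ..., sr^4} (size 5)
  chi_1 (triv)               1             1                    1                    1                          
  chi_2 (sign: r->1, s->-1)  1             1                    1                    -1                         
  chi_3 (2d, j=1)            2             -1/2 + sqrt(5)/2     -sqrt(5)/2 - 1/2     0                          
  chi_4 (2d, j=2)            2             -sqrt(5)/2 - 1/2     -1/2 + sqrt(5)/2     0                          

Spot check: chi_3 (2d, j=1) on {s, sr, ..., sr^4} = 0.

Argument: D_5 has order 2*5 = 10 with 4 conjugacy classes, hence 4 irreducibles. Sum of squared dims 1 + 1 + 4 + 4 = 10 = |G|. Linear characters come from the abelianisation; the 2-dimensional irreps have character r^k -> 2*cos(2*pi*j*k/5), reflections -> 0.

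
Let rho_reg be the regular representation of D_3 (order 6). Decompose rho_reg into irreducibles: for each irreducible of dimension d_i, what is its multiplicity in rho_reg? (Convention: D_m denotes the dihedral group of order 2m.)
Each irreducible V_i of dimension d_i appears with multiplicity d_i, i.e. rho_reg = (direct sum over all irreducibles V_i) d_i V_i. The irreducible dimensions for D_3 are 1, 1, 2: 2 irreducibles of dimension 1, each with multiplicity 1; 1 irreducible of dimension 2, with multiplicity 2. Total dimension 2*1*1 + 1*2*2 = 6 = |G|.

Working: General theorem: in the regular representation of a finite group G, each irreducible appears with multiplicity equal to its dimension. Check: dim(rho_reg) = sum d_i^2 = 1 + 1 + 4 = 6 = |G|.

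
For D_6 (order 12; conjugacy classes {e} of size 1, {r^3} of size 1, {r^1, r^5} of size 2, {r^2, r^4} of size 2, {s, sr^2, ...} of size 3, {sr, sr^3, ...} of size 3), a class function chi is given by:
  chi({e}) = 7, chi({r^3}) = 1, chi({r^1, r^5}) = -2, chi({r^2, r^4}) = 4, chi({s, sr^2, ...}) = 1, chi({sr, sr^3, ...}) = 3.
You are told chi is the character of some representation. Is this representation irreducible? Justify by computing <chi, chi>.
Not irreducible (reducible): <chi, chi> = 10 > 1.

Solution. <chi, chi> = (1/|G|) sum_C |C| * |chi(C)|^2 = (1/12)[1*|7|^2 + 1*|1|^2 + 2*|-2|^2 + 2*|4|^2 + 3*|1|^2 + 3*|3|^2]
  = (1/12)[(49) + (1) + (8) + (32) + (3) + (27)] = 120/12 = 10.
A character is irreducible iff <chi, chi> = 1, so this representation is reducible.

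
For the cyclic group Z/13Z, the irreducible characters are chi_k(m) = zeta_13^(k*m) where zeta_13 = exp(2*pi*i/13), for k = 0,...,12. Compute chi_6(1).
chi_6(1) = zeta_13^6 = exp(12*I*pi/13)

chi_6(1) = zeta_13^(6*1) = zeta_13^6. Since zeta_13^13 = 1, this equals zeta_13^6 = exp(2*pi*i*6/13) = exp(12*I*pi/13).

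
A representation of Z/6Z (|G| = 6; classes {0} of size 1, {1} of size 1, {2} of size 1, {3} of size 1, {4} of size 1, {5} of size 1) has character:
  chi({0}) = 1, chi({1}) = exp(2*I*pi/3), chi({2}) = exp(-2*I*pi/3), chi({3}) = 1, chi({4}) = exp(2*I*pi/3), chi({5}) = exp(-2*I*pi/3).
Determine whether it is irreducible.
Irreducible: <chi, chi> = 1.

Working: <chi, chi> = (1/|G|) sum_C |C| * |chi(C)|^2 = (1/6)[1*|1|^2 + 1*|exp(2*I*pi/3)|^2 + 1*|exp(-2*I*pi/3)|^2 + 1*|1|^2 + 1*|exp(2*I*pi/3)|^2 + 1*|exp(-2*I*pi/3)|^2]
  = (1/6)[(1) + (1) + (1) + (1) + (1) + (1)] = 6/6 = 1.
(Exp terms are combined using exp(i*s)*conj(exp(i*t)) = exp(i*(s-t)), and sums of them are collapsed using the identity that for every m > 1 the m distinct m-th roots of unity sum to 0, e.g. 1 + exp(2*I*pi/3) + exp(-2*I*pi/3) = 0.)
A character is irreducible iff <chi, chi> = 1, so this representation is irreducible.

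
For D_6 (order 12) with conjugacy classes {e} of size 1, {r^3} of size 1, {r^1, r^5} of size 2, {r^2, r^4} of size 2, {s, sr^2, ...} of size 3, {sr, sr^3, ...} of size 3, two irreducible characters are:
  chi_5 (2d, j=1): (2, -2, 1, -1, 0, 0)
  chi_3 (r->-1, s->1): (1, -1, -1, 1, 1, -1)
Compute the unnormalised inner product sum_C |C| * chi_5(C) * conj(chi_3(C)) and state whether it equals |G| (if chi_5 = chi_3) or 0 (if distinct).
Sum = 0; so <chi_5, chi_3> = 0 (distinct irreducibles are orthogonal).

Details: Compute term by term over conjugacy classes (|C| * chi_5(C) * conj(chi_3(C))):
  1*(2)*conj(1) + 1*(-2)*conj(-1) + 2*(1)*conj(-1) + 2*(-1)*conj(1) + 3*(0)*conj(1) + 3*(0)*conj(-1)
  = (2) + (2) + (-2) + (-2) + (0) + (0)
  = 0.
Dividing by |G| = 12 gives 0/12 = 0, matching the row-orthogonality relation <chi_5, chi_3> = [chi_5 = chi_3].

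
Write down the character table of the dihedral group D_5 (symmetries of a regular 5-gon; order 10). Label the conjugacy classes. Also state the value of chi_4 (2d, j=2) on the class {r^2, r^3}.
Conjugacy classes: {e} of size 1, {r^1, r^4} of size 2, {r^2, r^3} of size 2, {s, sr, ..., sr^4} of size 5.
Character table:
  irrep \ class              {e} (size 1)  {r^1, r^4} (size 2)  {r^2, r^3} (size 2)  {s, sr, ..., sr^4} (size 5)
  chi_1 (triv)               1             1                    1                    1                          
  chi_2 (sign: r->1, s->-1)  1             1                    1                    -1                         
  chi_3 (2d, j=1)            2             -1/2 + sqrt(5)/2     -sqrt(5)/2 - 1/2     0                          
  chi_4 (2d, j=2)            2             -sqrt(5)/2 - 1/2     -1/2 + sqrt(5)/2     0                          

Spot check: chi_4 (2d, j=2) on {r^2, r^3} = -1/2 + sqrt(5)/2.

Justification: D_5 has order 2*5 = 10 with 4 conjugacy classes, hence 4 irreducibles. Sum of squared dims 1 + 1 + 4 + 4 = 10 = |G|. Linear characters come from the abelianisation; the 2-dimensional irreps have character r^k -> 2*cos(2*pi*j*k/5), reflections -> 0.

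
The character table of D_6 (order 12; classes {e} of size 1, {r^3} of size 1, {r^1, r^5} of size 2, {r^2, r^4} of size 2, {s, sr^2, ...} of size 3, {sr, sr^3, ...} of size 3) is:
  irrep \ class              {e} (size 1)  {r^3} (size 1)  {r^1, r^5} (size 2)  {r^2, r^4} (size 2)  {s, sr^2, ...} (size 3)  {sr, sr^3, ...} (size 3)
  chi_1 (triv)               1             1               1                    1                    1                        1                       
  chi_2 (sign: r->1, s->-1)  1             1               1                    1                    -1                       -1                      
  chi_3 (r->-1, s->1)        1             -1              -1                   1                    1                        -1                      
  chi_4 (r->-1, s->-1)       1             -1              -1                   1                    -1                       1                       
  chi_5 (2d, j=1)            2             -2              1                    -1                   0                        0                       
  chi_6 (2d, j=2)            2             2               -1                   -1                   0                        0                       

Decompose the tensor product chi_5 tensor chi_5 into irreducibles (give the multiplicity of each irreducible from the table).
chi_5 tensor chi_5 = chi_1 + chi_2 + chi_6 (all other irreducibles have multiplicity 0).

Derivation: The character of a tensor product is the pointwise product (chi_5 * chi_5)(C) = chi_5(C) * chi_5(C):
  {e}: (2)*(2), {r^3}: (-2)*(-2), {r^1, r^5}: (1)*(1), {r^2, r^4}: (-1)*(-1), {s, sr^2, ...}: (0)*(0), {sr, sr^3, ...}: (0)*(0)
so (chi_5 * chi_5) takes values
  {e} -> 4, {r^3} -> 4, {r^1, r^5} -> 1, {r^2, r^4} -> 1, {s, sr^2, ...} -> 0, {sr, sr^3, ...} -> 0.
Now take the inner product of this character with each irreducible chi from the table, <chi_5*chi_5, chi> = (1/12) sum_C |C| (chi_5*chi_5)(C) conj(chi(C)):
  <chi_5*chi_5, chi_1> = (1/12)[1*(4)*conj(1) + 1*(4)*conj(1) + 2*(1)*conj(1) + 2*(1)*conj(1) + 3*(0)*conj(1) + 3*(0)*conj(1)]
      = (1/12)[(4) + (4) + (2) + (2) + (0) + (0)] = 12/12 = 1
  <chi_5*chi_5, chi_2> = (1/12)[1*(4)*conj(1) + 1*(4)*conj(1) + 2*(1)*conj(1) + 2*(1)*conj(1) + 3*(0)*conj(-1) + 3*(0)*conj(-1)]
      = (1/12)[(4) + (4) + (2) + (2) + (0) + (0)] = 12/12 = 1
  <chi_5*chi_5, chi_3> = (1/12)[1*(4)*conj(1) + 1*(4)*conj(-1) + 2*(1)*conj(-1) + 2*(1)*conj(1) + 3*(0)*conj(1) + 3*(0)*conj(-1)]
      = (1/12)[(4) + (-4) + (-2) + (2) + (0) + (0)] = 0/12 = 0
  <chi_5*chi_5, chi_4> = (1/12)[1*(4)*conj(1) + 1*(4)*conj(-1) + 2*(1)*conj(-1) + 2*(1)*conj(1) + 3*(0)*conj(-1) + 3*(0)*conj(1)]
      = (1/12)[(4) + (-4) + (-2) + (2) + (0) + (0)] = 0/12 = 0
  <chi_5*chi_5, chi_5> = (1/12)[1*(4)*conj(2) + 1*(4)*conj(-2) + 2*(1)*conj(1) + 2*(1)*conj(-1) + 3*(0)*conj(0) + 3*(0)*conj(0)]
      = (1/12)[(8) + (-8) + (2) + (-2) + (0) + (0)] = 0/12 = 0
  <chi_5*chi_5, chi_6> = (1/12)[1*(4)*conj(2) + 1*(4)*conj(2) + 2*(1)*conj(-1) + 2*(1)*conj(-1) + 3*(0)*conj(0) + 3*(0)*conj(0)]
      = (1/12)[(8) + (8) + (-2) + (-2) + (0) + (0)] = 12/12 = 1
Hence the multiplicities are chi_1: 1, chi_2: 1, chi_6: 1. Dimension check: dim(chi_5)*dim(chi_5) = 2*2 = 4 and sum (mult * dim) = 1*1 + 1*1 + 1*2 = 4.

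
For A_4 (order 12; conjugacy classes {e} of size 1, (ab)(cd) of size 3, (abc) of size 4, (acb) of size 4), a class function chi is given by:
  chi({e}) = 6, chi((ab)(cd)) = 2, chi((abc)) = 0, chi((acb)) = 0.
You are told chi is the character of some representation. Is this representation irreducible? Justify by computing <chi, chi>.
Not irreducible (reducible): <chi, chi> = 4 > 1.

Proof sketch: <chi, chi> = (1/|G|) sum_C |C| * |chi(C)|^2 = (1/12)[1*|6|^2 + 3*|2|^2 + 4*|0|^2 + 4*|0|^2]
  = (1/12)[(36) + (12) + (0) + (0)] = 48/12 = 4.
(Exp terms are combined using exp(i*s)*conj(exp(i*t)) = exp(i*(s-t)), and sums of them are collapsed using the identity that for every m > 1 the m distinct m-th roots of unity sum to 0, e.g. 1 + exp(2*I*pi/3) + exp(-2*I*pi/3) = 0.)
A character is irreducible iff <chi, chi> = 1, so this representation is reducible.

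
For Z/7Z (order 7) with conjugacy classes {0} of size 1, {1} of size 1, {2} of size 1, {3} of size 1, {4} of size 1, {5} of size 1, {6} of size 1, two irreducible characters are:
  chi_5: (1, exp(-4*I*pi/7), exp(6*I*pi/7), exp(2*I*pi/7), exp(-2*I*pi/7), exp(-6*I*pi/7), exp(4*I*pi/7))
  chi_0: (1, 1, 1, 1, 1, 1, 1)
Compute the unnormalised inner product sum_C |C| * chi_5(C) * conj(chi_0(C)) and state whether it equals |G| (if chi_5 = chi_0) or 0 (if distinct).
Sum = 0; so <chi_5, chi_0> = 0 (distinct irreducibles are orthogonal).

Why: Compute term by term over conjugacy classes (|C| * chi_5(C) * conj(chi_0(C))):
  1*(1)*conj(1) + 1*(exp(-4*I*pi/7))*conj(1) + 1*(exp(6*I*pi/7))*conj(1) + 1*(exp(2*I*pi/7))*conj(1) + 1*(exp(-2*I*pi/7))*conj(1) + 1*(exp(-6*I*pi/7))*conj(1) + 1*(exp(4*I*pi/7))*conj(1)
  = (1) + (exp(-4*I*pi/7)) + (exp(6*I*pi/7)) + (exp(2*I*pi/7)) + (exp(-2*I*pi/7)) + (exp(-6*I*pi/7)) + (exp(4*I*pi/7))
  = 0.
(Exp terms are combined using exp(i*s)*conj(exp(i*t)) = exp(i*(s-t)), and sums of them are collapsed using the identity that for every m > 1 the m distinct m-th roots of unity sum to 0, e.g. 1 + exp(2*I*pi/3) + exp(-2*I*pi/3) = 0.)
Dividing by |G| = 7 gives 0/7 = 0, matching the row-orthogonality relation <chi_5, chi_0> = [chi_5 = chi_0].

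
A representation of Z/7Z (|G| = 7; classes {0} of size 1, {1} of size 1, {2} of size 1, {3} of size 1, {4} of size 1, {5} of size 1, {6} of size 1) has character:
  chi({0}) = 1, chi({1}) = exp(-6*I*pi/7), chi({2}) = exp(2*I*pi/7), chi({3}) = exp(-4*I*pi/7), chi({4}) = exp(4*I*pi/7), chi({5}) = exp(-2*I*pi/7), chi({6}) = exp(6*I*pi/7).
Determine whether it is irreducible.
Irreducible: <chi, chi> = 1.

Details: <chi, chi> = (1/|G|) sum_C |C| * |chi(C)|^2 = (1/7)[1*|1|^2 + 1*|exp(-6*I*pi/7)|^2 + 1*|exp(2*I*pi/7)|^2 + 1*|exp(-4*I*pi/7)|^2 + 1*|exp(4*I*pi/7)|^2 + 1*|exp(-2*I*pi/7)|^2 + 1*|exp(6*I*pi/7)|^2]
  = (1/7)[(1) + (1) + (1) + (1) + (1) + (1) + (1)] = 7/7 = 1.
(Exp terms are combined using exp(i*s)*conj(exp(i*t)) = exp(i*(s-t)), and sums of them are collapsed using the identity that for every m > 1 the m distinct m-th roots of unity sum to 0, e.g. 1 + exp(2*I*pi/3) + exp(-2*I*pi/3) = 0.)
A character is irreducible iff <chi, chi> = 1, so this representation is irreducible.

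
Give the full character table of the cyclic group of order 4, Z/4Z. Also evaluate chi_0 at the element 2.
Character table of Z/4Z (irreps indexed chi_0,...,chi_3 with chi_k(m) = zeta_4^(k*m), zeta_4 = exp(2*pi*i/4)):
  irrep \ class  {0} (size 1)  {1} (size 1)  {2} (size 1)  {3} (size 1)
  chi_0          1             1             1             1           
  chi_1          1             I             -1            -I          
  chi_2          1             -1            1             -1          
  chi_3          1             -I            -1            I           

Spot check: chi_0(2) = zeta_4^(0*2) = zeta_4^0 = 1.

Derivation: Z/4Z is abelian, so all 4 irreducible complex representations are 1-dimensional. They are given by chi_k(m) = zeta_4^(k*m) for k = 0,...,3. Row orthogonality: sum_m chi_k(m) conj(chi_l(m)) = 4 * [k = l].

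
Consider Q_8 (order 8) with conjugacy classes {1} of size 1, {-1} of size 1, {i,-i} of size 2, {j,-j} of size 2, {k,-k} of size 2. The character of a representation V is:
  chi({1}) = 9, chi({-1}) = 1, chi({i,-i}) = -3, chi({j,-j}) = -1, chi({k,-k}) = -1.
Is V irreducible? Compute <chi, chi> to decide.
Not irreducible (reducible): <chi, chi> = 13 > 1.

Proof sketch: <chi, chi> = (1/|G|) sum_C |C| * |chi(C)|^2 = (1/8)[1*|9|^2 + 1*|1|^2 + 2*|-3|^2 + 2*|-1|^2 + 2*|-1|^2]
  = (1/8)[(81) + (1) + (18) + (2) + (2)] = 104/8 = 13.
A character is irreducible iff <chi, chi> = 1, so this representation is reducible.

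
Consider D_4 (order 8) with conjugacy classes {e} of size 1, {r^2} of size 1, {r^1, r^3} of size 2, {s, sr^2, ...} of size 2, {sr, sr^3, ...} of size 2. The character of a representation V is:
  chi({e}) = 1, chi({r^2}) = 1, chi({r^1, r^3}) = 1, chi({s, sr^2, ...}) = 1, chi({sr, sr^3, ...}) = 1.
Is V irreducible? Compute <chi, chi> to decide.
Irreducible: <chi, chi> = 1.

<chi, chi> = (1/|G|) sum_C |C| * |chi(C)|^2 = (1/8)[1*|1|^2 + 1*|1|^2 + 2*|1|^2 + 2*|1|^2 + 2*|1|^2]
  = (1/8)[(1) + (1) + (2) + (2) + (2)] = 8/8 = 1.
A character is irreducible iff <chi, chi> = 1, so this representation is irreducible.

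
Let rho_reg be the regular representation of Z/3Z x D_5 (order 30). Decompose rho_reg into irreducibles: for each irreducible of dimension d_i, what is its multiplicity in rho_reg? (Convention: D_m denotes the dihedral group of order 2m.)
Each irreducible V_i of dimension d_i appears with multiplicity d_i, i.e. rho_reg = (direct sum over all irreducibles V_i) d_i V_i. The irreducible dimensions for Z/3Z x D_5 are 1, 1, 1, 1, 1, 1, 2, 2, 2, 2, 2, 2: 6 irreducibles of dimension 1, each with multiplicity 1; 6 irreducibles of dimension 2, each with multiplicity 2. Total dimension 6*1*1 + 6*2*2 = 30 = |G|.

Justification: General theorem: in the regular representation of a finite group G, each irreducible appears with multiplicity equal to its dimension. Check: dim(rho_reg) = sum d_i^2 = 1 + 1 + 1 + 1 + 1 + 1 + 4 + 4 + 4 + 4 + 4 + 4 = 30 = |G|.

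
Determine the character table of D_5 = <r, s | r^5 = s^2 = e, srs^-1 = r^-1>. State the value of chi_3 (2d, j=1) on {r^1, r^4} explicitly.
Conjugacy classes: {e} of size 1, {r^1, r^4} of size 2, {r^2, r^3} of size 2, {s, sr, ..., sr^4} of size 5.
Character table:
  irrep \ class              {e} (size 1)  {r^1, r^4} (size 2)  {r^2, r^3} (size 2)  {s, sr, ..., sr^4} (size 5)
  chi_1 (triv)               1             1                    1                    1                          
  chi_2 (sign: r->1, s->-1)  1             1                    1                    -1                         
  chi_3 (2d, j=1)            2             -1/2 + sqrt(5)/2     -sqrt(5)/2 - 1/2     0                          
  chi_4 (2d, j=2)            2             -sqrt(5)/2 - 1/2     -1/2 + sqrt(5)/2     0                          

Spot check: chi_3 (2d, j=1) on {r^1, r^4} = -1/2 + sqrt(5)/2.

Why: D_5 has order 2*5 = 10 with 4 conjugacy classes, hence 4 irreducibles. Sum of squared dims 1 + 1 + 4 + 4 = 10 = |G|. Linear characters come from the abelianisation; the 2-dimensional irreps have character r^k -> 2*cos(2*pi*j*k/5), reflections -> 0.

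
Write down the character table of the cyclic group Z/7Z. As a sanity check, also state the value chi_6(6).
Character table of Z/7Z (irreps indexed chi_0,...,chi_6 with chi_k(m) = zeta_7^(k*m), zeta_7 = exp(2*pi*i/7)):
  irrep \ class  {0} (size 1)  {1} (size 1)    {2} (size 1)    {3} (size 1)    {4} (size 1)    {5} (size 1)    {6} (size 1)  
  chi_0          1             1               1               1               1               1               1             
  chi_1          1             exp(2*I*pi/7)   exp(4*I*pi/7)   exp(6*I*pi/7)   exp(-6*I*pi/7)  exp(-4*I*pi/7)  exp(-2*I*pi/7)
  chi_2          1             exp(4*I*pi/7)   exp(-6*I*pi/7)  exp(-2*I*pi/7)  exp(2*I*pi/7)   exp(6*I*pi/7)   exp(-4*I*pi/7)
  chi_3          1             exp(6*I*pi/7)   exp(-2*I*pi/7)  exp(4*I*pi/7)   exp(-4*I*pi/7)  exp(2*I*pi/7)   exp(-6*I*pi/7)
  chi_4          1             exp(-6*I*pi/7)  exp(2*I*pi/7)   exp(-4*I*pi/7)  exp(4*I*pi/7)   exp(-2*I*pi/7)  exp(6*I*pi/7) 
  chi_5          1             exp(-4*I*pi/7)  exp(6*I*pi/7)   exp(2*I*pi/7)   exp(-2*I*pi/7)  exp(-6*I*pi/7)  exp(4*I*pi/7) 
  chi_6          1             exp(-2*I*pi/7)  exp(-4*I*pi/7)  exp(-6*I*pi/7)  exp(6*I*pi/7)   exp(4*I*pi/7)   exp(2*I*pi/7) 

Spot check: chi_6(6) = zeta_7^(6*6) = zeta_7^36 = exp(2*I*pi/7).

Proof sketch: Z/7Z is abelian, so all 7 irreducible complex representations are 1-dimensional. They are given by chi_k(m) = zeta_7^(k*m) for k = 0,...,6. Row orthogonality: sum_m chi_k(m) conj(chi_l(m)) = 7 * [k = l].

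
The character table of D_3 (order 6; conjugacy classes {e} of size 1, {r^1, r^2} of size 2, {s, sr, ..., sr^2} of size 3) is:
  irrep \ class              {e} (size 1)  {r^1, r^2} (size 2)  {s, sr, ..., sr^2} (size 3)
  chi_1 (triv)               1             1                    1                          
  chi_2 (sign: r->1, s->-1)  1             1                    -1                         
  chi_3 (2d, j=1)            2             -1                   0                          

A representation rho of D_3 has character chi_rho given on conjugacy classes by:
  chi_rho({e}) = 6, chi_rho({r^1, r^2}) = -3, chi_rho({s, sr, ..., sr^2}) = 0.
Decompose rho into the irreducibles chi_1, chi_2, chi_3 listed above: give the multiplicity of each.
Multiplicities: chi_1: 0, chi_2: 0, chi_3: 3.

Reasoning: Use <chi_rho, chi> = (1/|G|) sum_C |C| * chi_rho(C) * conj(chi(C)) with |G| = 6 for each irreducible chi in the table:
  <chi_rho, chi_1> = (1/6)[1*(6)*conj(1) + 2*(-3)*conj(1) + 3*(0)*conj(1)]
      = (1/6)[(6) + (-6) + (0)] = 0/6 = 0
  <chi_rho, chi_2> = (1/6)[1*(6)*conj(1) + 2*(-3)*conj(1) + 3*(0)*conj(-1)]
      = (1/6)[(6) + (-6) + (0)] = 0/6 = 0
  <chi_rho, chi_3> = (1/6)[1*(6)*conj(2) + 2*(-3)*conj(-1) + 3*(0)*conj(0)]
      = (1/6)[(12) + (6) + (0)] = 18/6 = 3
Dimension check: dim(rho) = sum (mult * dim) = 0*1 + 0*1 + 3*2 = 6 = chi_rho(e) = 6.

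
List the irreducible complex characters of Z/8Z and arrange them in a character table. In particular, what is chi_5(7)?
Character table of Z/8Z (irreps indexed chi_0,...,chi_7 with chi_k(m) = zeta_8^(k*m), zeta_8 = exp(2*pi*i/8)):
  irrep \ class  {0} (size 1)  {1} (size 1)    {2} (size 1)  {3} (size 1)    {4} (size 1)  {5} (size 1)    {6} (size 1)  {7} (size 1)  
  chi_0          1             1               1             1               1             1               1             1             
  chi_1          1             exp(I*pi/4)     I             exp(3*I*pi/4)   -1            exp(-3*I*pi/4)  -I            exp(-I*pi/4)  
  chi_2          1             I               -1            -I              1             I               -1            -I            
  chi_3          1             exp(3*I*pi/4)   -I            exp(I*pi/4)     -1            exp(-I*pi/4)    I             exp(-3*I*pi/4)
  chi_4          1             -1              1             -1              1             -1              1             -1            
  chi_5          1             exp(-3*I*pi/4)  I             exp(-I*pi/4)    -1            exp(I*pi/4)     -I            exp(3*I*pi/4) 
  chi_6          1             -I              -1            I               1             -I              -1            I             
  chi_7          1             exp(-I*pi/4)    -I            exp(-3*I*pi/4)  -1            exp(3*I*pi/4)   I             exp(I*pi/4)   

Spot check: chi_5(7) = zeta_8^(5*7) = zeta_8^35 = exp(3*I*pi/4).

Working: Z/8Z is abelian, so all 8 irreducible complex representations are 1-dimensional. They are given by chi_k(m) = zeta_8^(k*m) for k = 0,...,7. Row orthogonality: sum_m chi_k(m) conj(chi_l(m)) = 8 * [k = l].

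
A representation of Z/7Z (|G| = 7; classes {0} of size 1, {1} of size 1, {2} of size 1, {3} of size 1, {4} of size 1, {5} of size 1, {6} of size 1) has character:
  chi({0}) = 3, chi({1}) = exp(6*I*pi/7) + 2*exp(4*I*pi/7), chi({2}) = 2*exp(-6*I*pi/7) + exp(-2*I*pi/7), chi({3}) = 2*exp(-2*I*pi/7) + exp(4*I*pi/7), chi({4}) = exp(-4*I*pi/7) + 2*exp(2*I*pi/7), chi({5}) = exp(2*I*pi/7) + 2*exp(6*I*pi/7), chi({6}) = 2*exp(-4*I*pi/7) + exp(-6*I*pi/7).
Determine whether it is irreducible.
Not irreducible (reducible): <chi, chi> = 5 > 1.

Proof sketch: <chi, chi> = (1/|G|) sum_C |C| * |chi(C)|^2 = (1/7)[1*|3|^2 + 1*|exp(6*I*pi/7) + 2*exp(4*I*pi/7)|^2 + 1*|2*exp(-6*I*pi/7) + exp(-2*I*pi/7)|^2 + 1*|2*exp(-2*I*pi/7) + exp(4*I*pi/7)|^2 + 1*|exp(-4*I*pi/7) + 2*exp(2*I*pi/7)|^2 + 1*|exp(2*I*pi/7) + 2*exp(6*I*pi/7)|^2 + 1*|2*exp(-4*I*pi/7) + exp(-6*I*pi/7)|^2]
  = (1/7)[(9) + (5 + 2*exp(-2*I*pi/7) + 2*exp(2*I*pi/7)) + (5 + 2*exp(-4*I*pi/7) + 2*exp(4*I*pi/7)) + (5 + 2*exp(-6*I*pi/7) + 2*exp(6*I*pi/7)) + (5 + 2*exp(-6*I*pi/7) + 2*exp(6*I*pi/7)) + (5 + 2*exp(-4*I*pi/7) + 2*exp(4*I*pi/7)) + (5 + 2*exp(-2*I*pi/7) + 2*exp(2*I*pi/7))] = 35/7 = 5.
(Exp terms are combined using exp(i*s)*conj(exp(i*t)) = exp(i*(s-t)), and sums of them are collapsed using the identity that for every m > 1 the m distinct m-th roots of unity sum to 0, e.g. 1 + exp(2*I*pi/3) + exp(-2*I*pi/3) = 0.)
A character is irreducible iff <chi, chi> = 1, so this representation is reducible.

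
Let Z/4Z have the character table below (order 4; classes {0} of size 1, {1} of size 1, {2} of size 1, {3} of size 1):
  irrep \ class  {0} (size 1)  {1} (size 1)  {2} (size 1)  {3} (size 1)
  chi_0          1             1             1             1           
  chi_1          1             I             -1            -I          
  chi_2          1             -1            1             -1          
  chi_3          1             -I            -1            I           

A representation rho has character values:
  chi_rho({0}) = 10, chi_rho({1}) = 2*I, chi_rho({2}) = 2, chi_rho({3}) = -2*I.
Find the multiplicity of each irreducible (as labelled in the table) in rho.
Multiplicities: chi_0: 3, chi_1: 3, chi_2: 3, chi_3: 1.

Solution. Use <chi_rho, chi> = (1/|G|) sum_C |C| * chi_rho(C) * conj(chi(C)) with |G| = 4 for each irreducible chi in the table:
  <chi_rho, chi_0> = (1/4)[1*(10)*conj(1) + 1*(2*I)*conj(1) + 1*(2)*conj(1) + 1*(-2*I)*conj(1)]
      = (1/4)[(10) + (2*I) + (2) + (-2*I)] = 12/4 = 3
  <chi_rho, chi_1> = (1/4)[1*(10)*conj(1) + 1*(2*I)*conj(I) + 1*(2)*conj(-1) + 1*(-2*I)*conj(-I)]
      = (1/4)[(10) + (2) + (-2) + (2)] = 12/4 = 3
  <chi_rho, chi_2> = (1/4)[1*(10)*conj(1) + 1*(2*I)*conj(-1) + 1*(2)*conj(1) + 1*(-2*I)*conj(-1)]
      = (1/4)[(10) + (-2*I) + (2) + (2*I)] = 12/4 = 3
  <chi_rho, chi_3> = (1/4)[1*(10)*conj(1) + 1*(2*I)*conj(-I) + 1*(2)*conj(-1) + 1*(-2*I)*conj(I)]
      = (1/4)[(10) + (-2) + (-2) + (-2)] = 4/4 = 1
(Exp terms are combined using exp(i*s)*conj(exp(i*t)) = exp(i*(s-t)), and sums of them are collapsed using the identity that for every m > 1 the m distinct m-th roots of unity sum to 0, e.g. 1 + exp(2*I*pi/3) + exp(-2*I*pi/3) = 0.)
Dimension check: dim(rho) = sum (mult * dim) = 3*1 + 3*1 + 3*1 + 1*1 = 10 = chi_rho(e) = 10.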